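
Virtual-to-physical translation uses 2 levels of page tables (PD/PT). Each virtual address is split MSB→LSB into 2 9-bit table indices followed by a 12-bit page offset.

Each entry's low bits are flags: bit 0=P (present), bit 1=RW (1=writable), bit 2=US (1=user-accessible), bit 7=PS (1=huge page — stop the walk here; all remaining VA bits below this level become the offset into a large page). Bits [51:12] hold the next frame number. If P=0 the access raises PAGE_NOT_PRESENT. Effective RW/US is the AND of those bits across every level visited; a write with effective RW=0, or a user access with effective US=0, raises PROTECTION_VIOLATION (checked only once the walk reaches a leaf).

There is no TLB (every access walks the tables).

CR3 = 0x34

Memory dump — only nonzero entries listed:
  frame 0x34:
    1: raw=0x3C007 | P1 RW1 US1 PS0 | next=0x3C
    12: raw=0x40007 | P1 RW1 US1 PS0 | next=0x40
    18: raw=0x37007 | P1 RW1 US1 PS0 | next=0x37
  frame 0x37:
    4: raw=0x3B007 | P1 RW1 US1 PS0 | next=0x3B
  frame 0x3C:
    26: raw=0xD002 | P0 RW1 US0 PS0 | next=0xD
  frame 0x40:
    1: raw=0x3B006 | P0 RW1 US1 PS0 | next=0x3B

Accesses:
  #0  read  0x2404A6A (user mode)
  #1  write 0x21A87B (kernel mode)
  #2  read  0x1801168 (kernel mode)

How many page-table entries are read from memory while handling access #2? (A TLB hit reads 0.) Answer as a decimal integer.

Per-access translation:
#0 VA=0x2404A6A (r,user):
  L0 @0x34[18] → 0x37007  P=1,RW=1,US=1,PS=0
  L1 @0x37[4] → 0x3B007  P=1,RW=1,US=1,PS=0
  ⇒ phys 0x3BA6A  [2 reads]
#1 VA=0x21A87B (w,kernel):
  L0 @0x34[1] → 0x3C007  P=1,RW=1,US=1,PS=0
  L1 @0x3C[26] → 0xD002  P=0,RW=1,US=0,PS=0
  ✗ PAGE_NOT_PRESENT  [2 reads]
#2 VA=0x1801168 (r,kernel):
  L0 @0x34[12] → 0x40007  P=1,RW=1,US=1,PS=0
  L1 @0x40[1] → 0x3B006  P=0,RW=1,US=1,PS=0
  ✗ PAGE_NOT_PRESENT  [2 reads]

Entries read for #2: 2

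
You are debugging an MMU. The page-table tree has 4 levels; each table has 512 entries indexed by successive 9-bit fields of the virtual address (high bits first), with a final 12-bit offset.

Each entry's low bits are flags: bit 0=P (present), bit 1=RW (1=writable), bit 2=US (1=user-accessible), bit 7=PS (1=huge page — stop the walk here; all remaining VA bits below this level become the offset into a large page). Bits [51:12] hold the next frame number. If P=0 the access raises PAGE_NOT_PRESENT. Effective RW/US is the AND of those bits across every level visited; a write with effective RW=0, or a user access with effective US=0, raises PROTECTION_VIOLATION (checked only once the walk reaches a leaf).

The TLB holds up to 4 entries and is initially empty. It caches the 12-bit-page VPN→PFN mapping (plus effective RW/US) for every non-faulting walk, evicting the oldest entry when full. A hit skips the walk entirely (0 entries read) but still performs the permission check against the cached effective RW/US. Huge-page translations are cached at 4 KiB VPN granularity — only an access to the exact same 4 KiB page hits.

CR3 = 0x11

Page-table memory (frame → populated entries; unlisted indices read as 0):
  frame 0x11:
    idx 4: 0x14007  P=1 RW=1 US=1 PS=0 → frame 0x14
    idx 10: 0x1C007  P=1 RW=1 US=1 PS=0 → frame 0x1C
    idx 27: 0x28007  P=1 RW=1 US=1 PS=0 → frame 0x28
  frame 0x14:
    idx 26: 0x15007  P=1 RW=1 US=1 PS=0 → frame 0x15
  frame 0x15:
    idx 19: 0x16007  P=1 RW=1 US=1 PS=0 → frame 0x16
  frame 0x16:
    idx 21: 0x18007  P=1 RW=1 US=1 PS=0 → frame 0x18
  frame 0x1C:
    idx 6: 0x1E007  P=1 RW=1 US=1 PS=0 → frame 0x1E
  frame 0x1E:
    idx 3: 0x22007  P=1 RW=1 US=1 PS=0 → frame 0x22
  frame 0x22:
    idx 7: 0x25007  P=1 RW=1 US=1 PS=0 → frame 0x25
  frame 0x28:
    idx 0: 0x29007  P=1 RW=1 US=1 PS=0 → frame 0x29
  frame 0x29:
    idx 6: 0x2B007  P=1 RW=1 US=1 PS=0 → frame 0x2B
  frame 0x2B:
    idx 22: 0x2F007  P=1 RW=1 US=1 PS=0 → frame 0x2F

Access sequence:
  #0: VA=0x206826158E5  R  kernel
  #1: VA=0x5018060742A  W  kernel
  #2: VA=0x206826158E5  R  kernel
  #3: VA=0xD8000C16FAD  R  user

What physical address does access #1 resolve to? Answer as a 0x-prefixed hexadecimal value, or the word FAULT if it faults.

Trace:
#0 VA=0x206826158E5 (r,kernel):
  lvl0: tbl 0x11, slot 4 ⇒ 0x14007 (P1/RW1/US1/PS0)
  lvl1: tbl 0x14, slot 26 ⇒ 0x15007 (P1/RW1/US1/PS0)
  lvl2: tbl 0x15, slot 19 ⇒ 0x16007 (P1/RW1/US1/PS0)
  lvl3: tbl 0x16, slot 21 ⇒ 0x18007 (P1/RW1/US1/PS0)
  ✓ 0x188E5  — 4 lookups
#1 VA=0x5018060742A (w,kernel):
  lvl0: tbl 0x11, slot 10 ⇒ 0x1C007 (P1/RW1/US1/PS0)
  lvl1: tbl 0x1C, slot 6 ⇒ 0x1E007 (P1/RW1/US1/PS0)
  lvl2: tbl 0x1E, slot 3 ⇒ 0x22007 (P1/RW1/US1/PS0)
  lvl3: tbl 0x22, slot 7 ⇒ 0x25007 (P1/RW1/US1/PS0)
  ✓ 0x2542A  — 4 lookups
#2 VA=0x206826158E5 (r,kernel):
  TLB hit vpn=0x20682615 → PA=0x188E5
#3 VA=0xD8000C16FAD (r,user):
  lvl0: tbl 0x11, slot 27 ⇒ 0x28007 (P1/RW1/US1/PS0)
  lvl1: tbl 0x28, slot 0 ⇒ 0x29007 (P1/RW1/US1/PS0)
  lvl2: tbl 0x29, slot 6 ⇒ 0x2B007 (P1/RW1/US1/PS0)
  lvl3: tbl 0x2B, slot 22 ⇒ 0x2F007 (P1/RW1/US1/PS0)
  ✓ 0x2FFAD  — 4 lookups

Access #1 PA: 0x2542A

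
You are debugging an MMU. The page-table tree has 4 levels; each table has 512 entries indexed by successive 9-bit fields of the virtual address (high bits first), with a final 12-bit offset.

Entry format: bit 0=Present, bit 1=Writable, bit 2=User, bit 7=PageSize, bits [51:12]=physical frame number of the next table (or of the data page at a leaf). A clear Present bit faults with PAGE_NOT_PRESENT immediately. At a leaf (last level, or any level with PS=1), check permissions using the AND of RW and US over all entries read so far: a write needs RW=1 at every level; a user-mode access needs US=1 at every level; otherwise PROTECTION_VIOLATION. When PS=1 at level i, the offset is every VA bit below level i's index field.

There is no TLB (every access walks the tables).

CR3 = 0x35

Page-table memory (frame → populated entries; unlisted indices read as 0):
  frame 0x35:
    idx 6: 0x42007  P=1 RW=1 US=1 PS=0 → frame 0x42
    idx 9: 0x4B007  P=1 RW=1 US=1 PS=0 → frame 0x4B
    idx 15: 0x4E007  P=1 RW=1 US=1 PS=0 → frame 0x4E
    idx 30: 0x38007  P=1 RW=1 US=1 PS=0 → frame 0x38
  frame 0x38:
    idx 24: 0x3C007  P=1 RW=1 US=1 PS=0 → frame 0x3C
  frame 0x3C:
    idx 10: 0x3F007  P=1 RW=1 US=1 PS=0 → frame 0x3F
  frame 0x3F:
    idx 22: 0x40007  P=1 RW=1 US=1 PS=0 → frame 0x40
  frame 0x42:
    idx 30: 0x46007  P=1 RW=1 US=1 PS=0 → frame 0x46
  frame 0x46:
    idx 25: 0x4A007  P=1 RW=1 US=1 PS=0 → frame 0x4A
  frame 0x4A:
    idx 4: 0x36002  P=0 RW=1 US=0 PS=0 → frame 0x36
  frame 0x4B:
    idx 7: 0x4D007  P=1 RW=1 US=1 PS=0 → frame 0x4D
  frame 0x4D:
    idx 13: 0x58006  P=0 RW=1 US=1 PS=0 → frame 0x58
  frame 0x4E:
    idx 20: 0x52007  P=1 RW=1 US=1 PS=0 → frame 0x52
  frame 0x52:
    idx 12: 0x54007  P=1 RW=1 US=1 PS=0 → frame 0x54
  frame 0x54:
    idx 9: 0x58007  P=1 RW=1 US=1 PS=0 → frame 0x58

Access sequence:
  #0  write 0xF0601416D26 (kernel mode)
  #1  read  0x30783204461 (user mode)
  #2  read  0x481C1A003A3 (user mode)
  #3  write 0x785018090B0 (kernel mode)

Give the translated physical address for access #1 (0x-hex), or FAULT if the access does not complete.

Trace:
#0 VA=0xF0601416D26 (w,kernel):
  L0: frame=0x35 idx=30 entry=0x38007 [P=1 RW=1 US=1 PS=0]
  L1: frame=0x38 idx=24 entry=0x3C007 [P=1 RW=1 US=1 PS=0]
  L2: frame=0x3C idx=10 entry=0x3F007 [P=1 RW=1 US=1 PS=0]
  L3: frame=0x3F idx=22 entry=0x40007 [P=1 RW=1 US=1 PS=0]
  → PA=0x40D26  (4 entries read)
#1 VA=0x30783204461 (r,user):
  L0: frame=0x35 idx=6 entry=0x42007 [P=1 RW=1 US=1 PS=0]
  L1: frame=0x42 idx=30 entry=0x46007 [P=1 RW=1 US=1 PS=0]
  L2: frame=0x46 idx=25 entry=0x4A007 [P=1 RW=1 US=1 PS=0]
  L3: frame=0x4A idx=4 entry=0x36002 [P=0 RW=1 US=0 PS=0]
  → PAGE_NOT_PRESENT  (4 entries read)
#2 VA=0x481C1A003A3 (r,user):
  L0: frame=0x35 idx=9 entry=0x4B007 [P=1 RW=1 US=1 PS=0]
  L1: frame=0x4B idx=7 entry=0x4D007 [P=1 RW=1 US=1 PS=0]
  L2: frame=0x4D idx=13 entry=0x58006 [P=0 RW=1 US=1 PS=0]
  → PAGE_NOT_PRESENT  (3 entries read)
#3 VA=0x785018090B0 (w,kernel):
  L0: frame=0x35 idx=15 entry=0x4E007 [P=1 RW=1 US=1 PS=0]
  L1: frame=0x4E idx=20 entry=0x52007 [P=1 RW=1 US=1 PS=0]
  L2: frame=0x52 idx=12 entry=0x54007 [P=1 RW=1 US=1 PS=0]
  L3: frame=0x54 idx=9 entry=0x58007 [P=1 RW=1 US=1 PS=0]
  → PA=0x580B0  (4 entries read)

Access #1 PA: FAULT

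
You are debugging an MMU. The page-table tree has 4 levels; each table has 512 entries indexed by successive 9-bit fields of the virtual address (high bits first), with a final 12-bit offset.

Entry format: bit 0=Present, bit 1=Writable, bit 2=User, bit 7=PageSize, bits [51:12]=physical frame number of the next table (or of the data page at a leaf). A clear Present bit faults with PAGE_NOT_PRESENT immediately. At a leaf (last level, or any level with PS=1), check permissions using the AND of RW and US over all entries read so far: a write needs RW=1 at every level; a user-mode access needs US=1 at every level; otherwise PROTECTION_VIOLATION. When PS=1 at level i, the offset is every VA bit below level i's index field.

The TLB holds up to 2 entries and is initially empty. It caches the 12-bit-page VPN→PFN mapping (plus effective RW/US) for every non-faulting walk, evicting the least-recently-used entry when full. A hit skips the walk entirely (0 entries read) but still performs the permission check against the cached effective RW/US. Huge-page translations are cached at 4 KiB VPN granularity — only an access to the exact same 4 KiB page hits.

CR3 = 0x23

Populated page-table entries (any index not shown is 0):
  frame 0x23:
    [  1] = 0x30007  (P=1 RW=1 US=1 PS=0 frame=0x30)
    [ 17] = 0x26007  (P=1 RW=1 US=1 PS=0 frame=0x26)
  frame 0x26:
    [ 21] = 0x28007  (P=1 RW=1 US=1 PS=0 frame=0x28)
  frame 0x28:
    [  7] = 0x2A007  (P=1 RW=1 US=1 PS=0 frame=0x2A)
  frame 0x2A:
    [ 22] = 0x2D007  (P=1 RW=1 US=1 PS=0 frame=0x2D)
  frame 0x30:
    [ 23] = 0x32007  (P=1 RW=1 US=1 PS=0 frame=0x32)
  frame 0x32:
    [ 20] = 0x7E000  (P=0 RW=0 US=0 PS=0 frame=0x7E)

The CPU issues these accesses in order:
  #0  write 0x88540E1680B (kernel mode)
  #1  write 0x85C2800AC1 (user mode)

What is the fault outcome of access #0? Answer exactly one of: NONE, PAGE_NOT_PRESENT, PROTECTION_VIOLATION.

Walk each access:
#0 VA=0x88540E1680B (w,kernel):
  lvl0: tbl 0x23, slot 17 ⇒ 0x26007 (P1/RW1/US1/PS0)
  lvl1: tbl 0x26, slot 21 ⇒ 0x28007 (P1/RW1/US1/PS0)
  lvl2: tbl 0x28, slot 7 ⇒ 0x2A007 (P1/RW1/US1/PS0)
  lvl3: tbl 0x2A, slot 22 ⇒ 0x2D007 (P1/RW1/US1/PS0)
  ⇒ phys 0x2D80B  [4 reads]
#1 VA=0x85C2800AC1 (w,user):
  lvl0: tbl 0x23, slot 1 ⇒ 0x30007 (P1/RW1/US1/PS0)
  lvl1: tbl 0x30, slot 23 ⇒ 0x32007 (P1/RW1/US1/PS0)
  lvl2: tbl 0x32, slot 20 ⇒ 0x7E000 (P0/RW0/US0/PS0)
  ⇒ fault: PAGE_NOT_PRESENT  — 3 lookups

Access #0 fault: NONE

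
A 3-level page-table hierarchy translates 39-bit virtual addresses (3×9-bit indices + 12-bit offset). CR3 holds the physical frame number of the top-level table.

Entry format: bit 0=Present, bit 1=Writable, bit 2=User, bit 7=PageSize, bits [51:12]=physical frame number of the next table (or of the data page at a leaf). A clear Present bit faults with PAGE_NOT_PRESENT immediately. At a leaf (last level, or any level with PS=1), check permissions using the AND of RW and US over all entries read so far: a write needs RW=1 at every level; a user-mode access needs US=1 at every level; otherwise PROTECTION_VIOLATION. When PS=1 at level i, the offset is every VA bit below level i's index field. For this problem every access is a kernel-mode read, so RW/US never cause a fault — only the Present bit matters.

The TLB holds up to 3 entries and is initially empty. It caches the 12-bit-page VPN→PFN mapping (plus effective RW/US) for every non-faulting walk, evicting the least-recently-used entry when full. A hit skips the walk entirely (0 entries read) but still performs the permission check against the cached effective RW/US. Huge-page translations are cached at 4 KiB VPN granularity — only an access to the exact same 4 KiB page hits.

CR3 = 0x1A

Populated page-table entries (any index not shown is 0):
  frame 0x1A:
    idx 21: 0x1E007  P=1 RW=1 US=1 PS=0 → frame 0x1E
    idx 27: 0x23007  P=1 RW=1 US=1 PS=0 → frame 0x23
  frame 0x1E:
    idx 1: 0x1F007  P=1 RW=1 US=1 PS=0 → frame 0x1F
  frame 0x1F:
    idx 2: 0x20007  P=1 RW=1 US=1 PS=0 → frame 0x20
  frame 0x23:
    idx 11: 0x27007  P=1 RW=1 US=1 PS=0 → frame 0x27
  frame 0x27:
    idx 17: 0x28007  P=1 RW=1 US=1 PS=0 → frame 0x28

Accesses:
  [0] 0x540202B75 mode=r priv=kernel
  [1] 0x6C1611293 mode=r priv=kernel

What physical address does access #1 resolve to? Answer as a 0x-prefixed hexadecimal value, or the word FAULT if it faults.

Walk each access:
#0 VA=0x540202B75 (r,kernel):
  L0: frame=0x1A idx=21 entry=0x1E007 [P=1 RW=1 US=1 PS=0]
  L1: frame=0x1E idx=1 entry=0x1F007 [P=1 RW=1 US=1 PS=0]
  L2: frame=0x1F idx=2 entry=0x20007 [P=1 RW=1 US=1 PS=0]
  → PA=0x20B75  (3 entries read)
#1 VA=0x6C1611293 (r,kernel):
  L0: frame=0x1A idx=27 entry=0x23007 [P=1 RW=1 US=1 PS=0]
  L1: frame=0x23 idx=11 entry=0x27007 [P=1 RW=1 US=1 PS=0]
  L2: frame=0x27 idx=17 entry=0x28007 [P=1 RW=1 US=1 PS=0]
  → PA=0x28293  (3 entries read)

Access #1 PA: 0x28293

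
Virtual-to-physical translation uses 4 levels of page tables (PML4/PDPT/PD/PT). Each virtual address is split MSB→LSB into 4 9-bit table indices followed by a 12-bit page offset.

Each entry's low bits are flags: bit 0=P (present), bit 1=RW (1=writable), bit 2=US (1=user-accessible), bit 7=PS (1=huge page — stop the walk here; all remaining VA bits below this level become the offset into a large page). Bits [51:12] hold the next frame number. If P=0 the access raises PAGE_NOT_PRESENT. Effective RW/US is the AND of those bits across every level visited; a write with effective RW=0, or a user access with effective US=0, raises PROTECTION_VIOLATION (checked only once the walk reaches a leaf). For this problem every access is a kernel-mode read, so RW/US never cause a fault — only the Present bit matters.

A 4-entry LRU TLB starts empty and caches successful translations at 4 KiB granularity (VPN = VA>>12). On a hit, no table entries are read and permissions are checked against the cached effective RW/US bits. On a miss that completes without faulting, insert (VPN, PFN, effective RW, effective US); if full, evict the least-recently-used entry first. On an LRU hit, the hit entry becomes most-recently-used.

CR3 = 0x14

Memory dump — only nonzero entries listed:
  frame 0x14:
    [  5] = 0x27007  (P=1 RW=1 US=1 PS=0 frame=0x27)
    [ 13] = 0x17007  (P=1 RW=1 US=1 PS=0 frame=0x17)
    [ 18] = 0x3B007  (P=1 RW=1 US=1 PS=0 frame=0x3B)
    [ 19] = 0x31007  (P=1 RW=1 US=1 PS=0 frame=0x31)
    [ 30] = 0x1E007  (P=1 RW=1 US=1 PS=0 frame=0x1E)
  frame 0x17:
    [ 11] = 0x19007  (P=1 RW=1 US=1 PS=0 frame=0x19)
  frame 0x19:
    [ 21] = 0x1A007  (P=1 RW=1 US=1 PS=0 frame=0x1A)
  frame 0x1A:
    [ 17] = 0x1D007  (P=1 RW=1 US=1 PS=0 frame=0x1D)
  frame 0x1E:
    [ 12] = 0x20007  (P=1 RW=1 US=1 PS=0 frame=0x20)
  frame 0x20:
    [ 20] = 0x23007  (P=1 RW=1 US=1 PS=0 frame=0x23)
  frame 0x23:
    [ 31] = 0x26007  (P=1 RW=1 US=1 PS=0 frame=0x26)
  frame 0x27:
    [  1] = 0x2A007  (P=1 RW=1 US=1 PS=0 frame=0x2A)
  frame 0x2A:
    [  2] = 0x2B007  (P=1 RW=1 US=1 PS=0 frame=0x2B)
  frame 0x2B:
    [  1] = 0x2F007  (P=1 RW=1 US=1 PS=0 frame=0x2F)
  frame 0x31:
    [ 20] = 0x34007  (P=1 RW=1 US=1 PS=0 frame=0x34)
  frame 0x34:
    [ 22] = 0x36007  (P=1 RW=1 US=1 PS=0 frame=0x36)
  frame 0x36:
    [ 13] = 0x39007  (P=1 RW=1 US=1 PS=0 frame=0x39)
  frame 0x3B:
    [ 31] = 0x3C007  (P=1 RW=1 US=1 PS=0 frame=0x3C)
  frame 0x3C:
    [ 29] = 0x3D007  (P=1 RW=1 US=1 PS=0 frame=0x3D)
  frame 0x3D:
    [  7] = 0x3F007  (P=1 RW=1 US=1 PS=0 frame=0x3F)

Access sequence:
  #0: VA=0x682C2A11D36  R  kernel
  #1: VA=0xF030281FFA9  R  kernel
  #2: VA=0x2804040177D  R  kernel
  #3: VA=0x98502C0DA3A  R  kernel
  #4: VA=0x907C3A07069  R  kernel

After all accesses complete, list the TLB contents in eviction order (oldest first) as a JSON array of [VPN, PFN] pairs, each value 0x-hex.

Trace:
#0 VA=0x682C2A11D36 (r,kernel):
  L0 @0x14[13] → 0x17007  P=1,RW=1,US=1,PS=0
  L1 @0x17[11] → 0x19007  P=1,RW=1,US=1,PS=0
  L2 @0x19[21] → 0x1A007  P=1,RW=1,US=1,PS=0
  L3 @0x1A[17] → 0x1D007  P=1,RW=1,US=1,PS=0
  → PA=0x1DD36  (4 entries read)
#1 VA=0xF030281FFA9 (r,kernel):
  L0 @0x14[30] → 0x1E007  P=1,RW=1,US=1,PS=0
  L1 @0x1E[12] → 0x20007  P=1,RW=1,US=1,PS=0
  L2 @0x20[20] → 0x23007  P=1,RW=1,US=1,PS=0
  L3 @0x23[31] → 0x26007  P=1,RW=1,US=1,PS=0
  → PA=0x26FA9  (4 entries read)
#2 VA=0x2804040177D (r,kernel):
  L0 @0x14[5] → 0x27007  P=1,RW=1,US=1,PS=0
  L1 @0x27[1] → 0x2A007  P=1,RW=1,US=1,PS=0
  L2 @0x2A[2] → 0x2B007  P=1,RW=1,US=1,PS=0
  L3 @0x2B[1] → 0x2F007  P=1,RW=1,US=1,PS=0
  → PA=0x2F77D  (4 entries read)
#3 VA=0x98502C0DA3A (r,kernel):
  L0 @0x14[19] → 0x31007  P=1,RW=1,US=1,PS=0
  L1 @0x31[20] → 0x34007  P=1,RW=1,US=1,PS=0
  L2 @0x34[22] → 0x36007  P=1,RW=1,US=1,PS=0
  L3 @0x36[13] → 0x39007  P=1,RW=1,US=1,PS=0
  → PA=0x39A3A  (4 entries read)
#4 VA=0x907C3A07069 (r,kernel):
  L0 @0x14[18] → 0x3B007  P=1,RW=1,US=1,PS=0
  L1 @0x3B[31] → 0x3C007  P=1,RW=1,US=1,PS=0
  L2 @0x3C[29] → 0x3D007  P=1,RW=1,US=1,PS=0
  L3 @0x3D[7] → 0x3F007  P=1,RW=1,US=1,PS=0
  → PA=0x3F069  (4 entries read)

TLB: [["0xF030281F", "0x26"], ["0x28040401", "0x2F"], ["0x98502C0D", "0x39"], ["0x907C3A07", "0x3F"]]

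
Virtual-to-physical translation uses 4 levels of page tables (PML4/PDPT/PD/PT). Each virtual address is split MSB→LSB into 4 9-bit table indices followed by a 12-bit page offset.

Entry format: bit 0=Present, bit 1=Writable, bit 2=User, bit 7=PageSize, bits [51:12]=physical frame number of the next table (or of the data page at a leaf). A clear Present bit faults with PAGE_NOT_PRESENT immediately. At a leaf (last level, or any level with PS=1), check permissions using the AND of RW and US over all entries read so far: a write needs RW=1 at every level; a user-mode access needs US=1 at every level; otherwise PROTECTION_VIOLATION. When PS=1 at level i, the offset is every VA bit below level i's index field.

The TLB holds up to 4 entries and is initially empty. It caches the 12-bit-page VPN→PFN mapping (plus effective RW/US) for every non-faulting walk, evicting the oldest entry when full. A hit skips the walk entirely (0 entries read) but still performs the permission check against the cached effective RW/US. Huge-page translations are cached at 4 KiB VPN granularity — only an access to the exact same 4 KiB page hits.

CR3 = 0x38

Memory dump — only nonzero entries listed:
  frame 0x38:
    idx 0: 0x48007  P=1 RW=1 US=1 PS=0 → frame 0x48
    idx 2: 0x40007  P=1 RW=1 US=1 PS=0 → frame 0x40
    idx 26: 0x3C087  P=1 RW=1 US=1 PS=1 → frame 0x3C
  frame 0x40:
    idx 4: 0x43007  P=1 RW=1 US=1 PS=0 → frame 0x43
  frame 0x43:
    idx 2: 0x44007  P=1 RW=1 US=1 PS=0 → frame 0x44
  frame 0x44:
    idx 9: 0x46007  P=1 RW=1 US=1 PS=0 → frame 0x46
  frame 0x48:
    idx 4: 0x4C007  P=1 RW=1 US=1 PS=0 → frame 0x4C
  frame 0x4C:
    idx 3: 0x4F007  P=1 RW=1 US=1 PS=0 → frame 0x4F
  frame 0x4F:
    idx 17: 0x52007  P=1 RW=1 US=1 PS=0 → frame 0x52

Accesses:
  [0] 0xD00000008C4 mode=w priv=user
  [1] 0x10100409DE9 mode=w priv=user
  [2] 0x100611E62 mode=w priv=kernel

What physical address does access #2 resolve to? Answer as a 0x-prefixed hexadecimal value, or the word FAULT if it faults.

Walk each access:
#0 VA=0xD00000008C4 (w,user):
  lvl0: tbl 0x38, slot 26 ⇒ 0x3C087 (P1/RW1/US1/PS1)
  → PA=0x3C8C4 (huge @L0)  (1 entries read)
#1 VA=0x10100409DE9 (w,user):
  lvl0: tbl 0x38, slot 2 ⇒ 0x40007 (P1/RW1/US1/PS0)
  lvl1: tbl 0x40, slot 4 ⇒ 0x43007 (P1/RW1/US1/PS0)
  lvl2: tbl 0x43, slot 2 ⇒ 0x44007 (P1/RW1/US1/PS0)
  lvl3: tbl 0x44, slot 9 ⇒ 0x46007 (P1/RW1/US1/PS0)
  → PA=0x46DE9  (4 entries read)
#2 VA=0x100611E62 (w,kernel):
  lvl0: tbl 0x38, slot 0 ⇒ 0x48007 (P1/RW1/US1/PS0)
  lvl1: tbl 0x48, slot 4 ⇒ 0x4C007 (P1/RW1/US1/PS0)
  lvl2: tbl 0x4C, slot 3 ⇒ 0x4F007 (P1/RW1/US1/PS0)
  lvl3: tbl 0x4F, slot 17 ⇒ 0x52007 (P1/RW1/US1/PS0)
  → PA=0x52E62  (4 entries read)

Access #2 PA: 0x52E62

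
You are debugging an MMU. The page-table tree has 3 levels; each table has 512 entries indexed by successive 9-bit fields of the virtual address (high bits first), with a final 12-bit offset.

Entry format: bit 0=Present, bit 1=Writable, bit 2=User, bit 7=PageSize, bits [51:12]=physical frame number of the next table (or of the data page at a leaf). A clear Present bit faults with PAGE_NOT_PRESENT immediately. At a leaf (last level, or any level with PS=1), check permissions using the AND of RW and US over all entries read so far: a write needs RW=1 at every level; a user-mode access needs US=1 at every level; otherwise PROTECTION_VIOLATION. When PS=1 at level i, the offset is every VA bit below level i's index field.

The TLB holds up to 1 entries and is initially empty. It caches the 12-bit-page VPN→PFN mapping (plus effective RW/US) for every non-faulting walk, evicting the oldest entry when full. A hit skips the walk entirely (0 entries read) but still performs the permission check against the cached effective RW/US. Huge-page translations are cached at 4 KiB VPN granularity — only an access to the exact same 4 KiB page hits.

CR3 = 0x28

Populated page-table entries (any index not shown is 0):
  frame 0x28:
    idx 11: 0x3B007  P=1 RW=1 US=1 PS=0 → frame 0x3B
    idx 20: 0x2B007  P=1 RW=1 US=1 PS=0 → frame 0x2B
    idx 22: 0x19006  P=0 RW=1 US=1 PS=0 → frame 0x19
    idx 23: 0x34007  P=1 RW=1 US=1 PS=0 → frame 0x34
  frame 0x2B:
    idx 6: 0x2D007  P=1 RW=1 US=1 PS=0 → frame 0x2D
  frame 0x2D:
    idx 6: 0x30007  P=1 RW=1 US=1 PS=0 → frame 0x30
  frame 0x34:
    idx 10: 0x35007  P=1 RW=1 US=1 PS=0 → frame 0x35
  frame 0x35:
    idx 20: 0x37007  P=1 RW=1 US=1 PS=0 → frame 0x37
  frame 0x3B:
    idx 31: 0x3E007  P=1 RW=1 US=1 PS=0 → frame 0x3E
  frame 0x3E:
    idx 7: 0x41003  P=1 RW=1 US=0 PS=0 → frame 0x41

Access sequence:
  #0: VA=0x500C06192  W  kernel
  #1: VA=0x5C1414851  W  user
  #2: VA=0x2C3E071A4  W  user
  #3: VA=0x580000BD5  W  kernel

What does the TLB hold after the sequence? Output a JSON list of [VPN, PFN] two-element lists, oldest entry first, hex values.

Per-access translation:
#0 VA=0x500C06192 (w,kernel):
  L0: frame=0x28 idx=20 entry=0x2B007 [P=1 RW=1 US=1 PS=0]
  L1: frame=0x2B idx=6 entry=0x2D007 [P=1 RW=1 US=1 PS=0]
  L2: frame=0x2D idx=6 entry=0x30007 [P=1 RW=1 US=1 PS=0]
  → PA=0x30192  (3 entries read)
#1 VA=0x5C1414851 (w,user):
  L0: frame=0x28 idx=23 entry=0x34007 [P=1 RW=1 US=1 PS=0]
  L1: frame=0x34 idx=10 entry=0x35007 [P=1 RW=1 US=1 PS=0]
  L2: frame=0x35 idx=20 entry=0x37007 [P=1 RW=1 US=1 PS=0]
  → PA=0x37851  (3 entries read)
#2 VA=0x2C3E071A4 (w,user):
  L0: frame=0x28 idx=11 entry=0x3B007 [P=1 RW=1 US=1 PS=0]
  L1: frame=0x3B idx=31 entry=0x3E007 [P=1 RW=1 US=1 PS=0]
  L2: frame=0x3E idx=7 entry=0x41003 [P=1 RW=1 US=0 PS=0]
  → PROTECTION_VIOLATION  (3 entries read)
#3 VA=0x580000BD5 (w,kernel):
  L0: frame=0x28 idx=22 entry=0x19006 [P=0 RW=1 US=1 PS=0]
  → PAGE_NOT_PRESENT  (1 entries read)

TLB: [["0x5C1414", "0x37"]]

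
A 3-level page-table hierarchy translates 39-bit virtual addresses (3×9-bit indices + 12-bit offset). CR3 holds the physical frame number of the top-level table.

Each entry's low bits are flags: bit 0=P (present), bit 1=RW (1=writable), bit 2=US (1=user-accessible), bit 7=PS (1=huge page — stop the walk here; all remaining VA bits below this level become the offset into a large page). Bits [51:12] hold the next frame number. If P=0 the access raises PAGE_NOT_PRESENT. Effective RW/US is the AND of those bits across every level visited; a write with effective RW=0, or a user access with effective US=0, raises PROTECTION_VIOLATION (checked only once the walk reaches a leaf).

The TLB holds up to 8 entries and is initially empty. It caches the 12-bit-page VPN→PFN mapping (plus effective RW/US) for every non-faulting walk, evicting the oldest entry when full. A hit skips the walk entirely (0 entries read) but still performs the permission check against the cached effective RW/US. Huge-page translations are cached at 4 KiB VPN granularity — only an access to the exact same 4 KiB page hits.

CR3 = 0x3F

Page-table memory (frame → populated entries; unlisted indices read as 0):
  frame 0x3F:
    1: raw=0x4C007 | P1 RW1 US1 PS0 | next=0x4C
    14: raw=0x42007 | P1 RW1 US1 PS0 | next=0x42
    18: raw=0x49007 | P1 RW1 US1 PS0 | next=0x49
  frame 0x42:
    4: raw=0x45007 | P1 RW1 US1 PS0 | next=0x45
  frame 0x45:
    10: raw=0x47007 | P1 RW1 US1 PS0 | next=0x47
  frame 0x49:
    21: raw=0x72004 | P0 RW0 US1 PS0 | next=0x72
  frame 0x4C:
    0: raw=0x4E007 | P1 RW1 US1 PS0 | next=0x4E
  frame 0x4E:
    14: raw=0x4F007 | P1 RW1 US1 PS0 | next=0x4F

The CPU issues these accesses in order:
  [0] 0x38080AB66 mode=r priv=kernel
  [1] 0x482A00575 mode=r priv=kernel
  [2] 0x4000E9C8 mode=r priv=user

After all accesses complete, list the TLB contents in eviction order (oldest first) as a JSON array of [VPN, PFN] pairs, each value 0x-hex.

Per-access translation:
#0 VA=0x38080AB66 (r,kernel):
  L0 @0x3F[14] → 0x42007  P=1,RW=1,US=1,PS=0
  L1 @0x42[4] → 0x45007  P=1,RW=1,US=1,PS=0
  L2 @0x45[10] → 0x47007  P=1,RW=1,US=1,PS=0
  ✓ 0x47B66  — 3 lookups
#1 VA=0x482A00575 (r,kernel):
  L0 @0x3F[18] → 0x49007  P=1,RW=1,US=1,PS=0
  L1 @0x49[21] → 0x72004  P=0,RW=0,US=1,PS=0
  → PAGE_NOT_PRESENT  (2 entries read)
#2 VA=0x4000E9C8 (r,user):
  L0 @0x3F[1] → 0x4C007  P=1,RW=1,US=1,PS=0
  L1 @0x4C[0] → 0x4E007  P=1,RW=1,US=1,PS=0
  L2 @0x4E[14] → 0x4F007  P=1,RW=1,US=1,PS=0
  ✓ 0x4F9C8  — 3 lookups

TLB: [["0x38080A", "0x47"], ["0x4000E", "0x4F"]]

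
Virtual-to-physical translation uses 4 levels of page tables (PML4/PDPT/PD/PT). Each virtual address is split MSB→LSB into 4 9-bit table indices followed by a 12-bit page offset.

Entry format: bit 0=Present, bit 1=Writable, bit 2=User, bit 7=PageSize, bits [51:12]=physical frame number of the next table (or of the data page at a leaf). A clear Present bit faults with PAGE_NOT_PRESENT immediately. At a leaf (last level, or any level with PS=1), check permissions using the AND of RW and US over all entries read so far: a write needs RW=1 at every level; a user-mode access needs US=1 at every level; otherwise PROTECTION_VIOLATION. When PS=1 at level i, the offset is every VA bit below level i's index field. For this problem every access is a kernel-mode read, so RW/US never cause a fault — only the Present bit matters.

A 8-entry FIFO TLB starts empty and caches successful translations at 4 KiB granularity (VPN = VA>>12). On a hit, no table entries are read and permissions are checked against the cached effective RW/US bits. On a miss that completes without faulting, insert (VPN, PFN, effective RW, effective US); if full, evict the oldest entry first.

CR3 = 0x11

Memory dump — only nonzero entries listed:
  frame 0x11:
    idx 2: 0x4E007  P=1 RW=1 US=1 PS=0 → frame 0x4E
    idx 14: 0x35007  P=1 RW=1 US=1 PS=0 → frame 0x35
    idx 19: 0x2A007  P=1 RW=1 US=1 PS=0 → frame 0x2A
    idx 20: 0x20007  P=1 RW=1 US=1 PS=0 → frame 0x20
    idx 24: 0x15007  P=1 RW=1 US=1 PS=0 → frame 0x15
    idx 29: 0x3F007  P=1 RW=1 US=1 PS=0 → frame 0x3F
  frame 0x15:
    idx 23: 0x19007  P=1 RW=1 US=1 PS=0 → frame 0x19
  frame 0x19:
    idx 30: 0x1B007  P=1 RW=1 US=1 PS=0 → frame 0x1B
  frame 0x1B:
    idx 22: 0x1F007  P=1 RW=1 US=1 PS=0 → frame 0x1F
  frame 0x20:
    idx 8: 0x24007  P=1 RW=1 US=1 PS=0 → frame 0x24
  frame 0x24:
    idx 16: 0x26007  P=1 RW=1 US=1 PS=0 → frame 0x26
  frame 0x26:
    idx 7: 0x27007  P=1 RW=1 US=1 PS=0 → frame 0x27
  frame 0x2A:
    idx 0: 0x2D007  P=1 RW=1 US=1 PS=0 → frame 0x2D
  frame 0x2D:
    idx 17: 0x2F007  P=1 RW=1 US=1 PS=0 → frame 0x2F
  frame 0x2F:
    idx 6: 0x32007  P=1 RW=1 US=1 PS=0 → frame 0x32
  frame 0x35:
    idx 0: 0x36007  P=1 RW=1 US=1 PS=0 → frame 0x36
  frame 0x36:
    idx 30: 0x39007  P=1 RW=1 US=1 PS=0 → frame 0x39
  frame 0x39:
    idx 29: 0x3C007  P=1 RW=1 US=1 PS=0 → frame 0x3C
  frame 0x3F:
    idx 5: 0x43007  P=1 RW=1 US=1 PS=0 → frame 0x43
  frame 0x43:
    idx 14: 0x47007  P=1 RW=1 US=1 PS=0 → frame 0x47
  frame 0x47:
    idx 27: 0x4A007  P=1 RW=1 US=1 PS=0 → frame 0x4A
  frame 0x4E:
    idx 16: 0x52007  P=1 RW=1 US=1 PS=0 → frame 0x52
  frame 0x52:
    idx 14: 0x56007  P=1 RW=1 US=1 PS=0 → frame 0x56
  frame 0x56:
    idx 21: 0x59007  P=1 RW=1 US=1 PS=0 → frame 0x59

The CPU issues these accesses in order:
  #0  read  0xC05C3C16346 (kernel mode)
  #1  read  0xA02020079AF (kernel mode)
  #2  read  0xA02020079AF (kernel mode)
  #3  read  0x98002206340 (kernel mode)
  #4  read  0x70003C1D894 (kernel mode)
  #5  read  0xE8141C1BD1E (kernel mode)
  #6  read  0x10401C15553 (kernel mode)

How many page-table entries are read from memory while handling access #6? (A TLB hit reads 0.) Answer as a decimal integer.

Walk each access:
#0 VA=0xC05C3C16346 (r,kernel):
  [0] read 0x11 idx=24: raw=0x15007 flags P=1 W=1 U=1 S=0
  [1] read 0x15 idx=23: raw=0x19007 flags P=1 W=1 U=1 S=0
  [2] read 0x19 idx=30: raw=0x1B007 flags P=1 W=1 U=1 S=0
  [3] read 0x1B idx=22: raw=0x1F007 flags P=1 W=1 U=1 S=0
  ⇒ phys 0x1F346  [4 reads]
#1 VA=0xA02020079AF (r,kernel):
  [0] read 0x11 idx=20: raw=0x20007 flags P=1 W=1 U=1 S=0
  [1] read 0x20 idx=8: raw=0x24007 flags P=1 W=1 U=1 S=0
  [2] read 0x24 idx=16: raw=0x26007 flags P=1 W=1 U=1 S=0
  [3] read 0x26 idx=7: raw=0x27007 flags P=1 W=1 U=1 S=0
  ⇒ phys 0x279AF  [4 reads]
#2 VA=0xA02020079AF (r,kernel):
  TLB hit vpn=0xA0202007 → PA=0x279AF
#3 VA=0x98002206340 (r,kernel):
  [0] read 0x11 idx=19: raw=0x2A007 flags P=1 W=1 U=1 S=0
  [1] read 0x2A idx=0: raw=0x2D007 flags P=1 W=1 U=1 S=0
  [2] read 0x2D idx=17: raw=0x2F007 flags P=1 W=1 U=1 S=0
  [3] read 0x2F idx=6: raw=0x32007 flags P=1 W=1 U=1 S=0
  ⇒ phys 0x32340  [4 reads]
#4 VA=0x70003C1D894 (r,kernel):
  [0] read 0x11 idx=14: raw=0x35007 flags P=1 W=1 U=1 S=0
  [1] read 0x35 idx=0: raw=0x36007 flags P=1 W=1 U=1 S=0
  [2] read 0x36 idx=30: raw=0x39007 flags P=1 W=1 U=1 S=0
  [3] read 0x39 idx=29: raw=0x3C007 flags P=1 W=1 U=1 S=0
  ⇒ phys 0x3C894  [4 reads]
#5 VA=0xE8141C1BD1E (r,kernel):
  [0] read 0x11 idx=29: raw=0x3F007 flags P=1 W=1 U=1 S=0
  [1] read 0x3F idx=5: raw=0x43007 flags P=1 W=1 U=1 S=0
  [2] read 0x43 idx=14: raw=0x47007 flags P=1 W=1 U=1 S=0
  [3] read 0x47 idx=27: raw=0x4A007 flags P=1 W=1 U=1 S=0
  ⇒ phys 0x4AD1E  [4 reads]
#6 VA=0x10401C15553 (r,kernel):
  [0] read 0x11 idx=2: raw=0x4E007 flags P=1 W=1 U=1 S=0
  [1] read 0x4E idx=16: raw=0x52007 flags P=1 W=1 U=1 S=0
  [2] read 0x52 idx=14: raw=0x56007 flags P=1 W=1 U=1 S=0
  [3] read 0x56 idx=21: raw=0x59007 flags P=1 W=1 U=1 S=0
  ⇒ phys 0x59553  [4 reads]

Entries read for #6: 4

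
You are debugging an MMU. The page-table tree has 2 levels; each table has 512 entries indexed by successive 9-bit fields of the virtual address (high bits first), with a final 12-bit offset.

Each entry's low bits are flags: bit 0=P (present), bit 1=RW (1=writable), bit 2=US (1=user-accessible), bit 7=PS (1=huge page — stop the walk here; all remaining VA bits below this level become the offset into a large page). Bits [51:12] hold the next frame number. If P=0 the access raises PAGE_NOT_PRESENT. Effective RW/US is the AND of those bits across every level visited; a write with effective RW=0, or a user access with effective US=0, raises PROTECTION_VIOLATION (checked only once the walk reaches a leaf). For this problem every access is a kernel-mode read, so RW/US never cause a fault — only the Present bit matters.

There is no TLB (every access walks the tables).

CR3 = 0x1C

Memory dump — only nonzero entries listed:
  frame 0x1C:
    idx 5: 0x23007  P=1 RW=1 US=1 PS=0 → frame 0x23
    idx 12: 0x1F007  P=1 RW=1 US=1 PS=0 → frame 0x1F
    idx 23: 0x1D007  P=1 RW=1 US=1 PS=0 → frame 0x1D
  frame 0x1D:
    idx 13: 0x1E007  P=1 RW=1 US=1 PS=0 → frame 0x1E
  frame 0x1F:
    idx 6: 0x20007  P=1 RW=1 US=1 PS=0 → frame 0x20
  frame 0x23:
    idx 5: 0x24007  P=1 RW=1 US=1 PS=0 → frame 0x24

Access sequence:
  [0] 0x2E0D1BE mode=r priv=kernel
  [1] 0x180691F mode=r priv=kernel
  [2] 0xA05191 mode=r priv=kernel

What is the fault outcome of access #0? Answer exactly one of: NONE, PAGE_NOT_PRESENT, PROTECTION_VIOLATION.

Per-access translation:
#0 VA=0x2E0D1BE (r,kernel):
  L0 @0x1C[23] → 0x1D007  P=1,RW=1,US=1,PS=0
  L1 @0x1D[13] → 0x1E007  P=1,RW=1,US=1,PS=0
  ✓ 0x1E1BE  — 2 lookups
#1 VA=0x180691F (r,kernel):
  L0 @0x1C[12] → 0x1F007  P=1,RW=1,US=1,PS=0
  L1 @0x1F[6] → 0x20007  P=1,RW=1,US=1,PS=0
  ✓ 0x2091F  — 2 lookups
#2 VA=0xA05191 (r,kernel):
  L0 @0x1C[5] → 0x23007  P=1,RW=1,US=1,PS=0
  L1 @0x23[5] → 0x24007  P=1,RW=1,US=1,PS=0
  ✓ 0x24191  — 2 lookups

Access #0 fault: NONE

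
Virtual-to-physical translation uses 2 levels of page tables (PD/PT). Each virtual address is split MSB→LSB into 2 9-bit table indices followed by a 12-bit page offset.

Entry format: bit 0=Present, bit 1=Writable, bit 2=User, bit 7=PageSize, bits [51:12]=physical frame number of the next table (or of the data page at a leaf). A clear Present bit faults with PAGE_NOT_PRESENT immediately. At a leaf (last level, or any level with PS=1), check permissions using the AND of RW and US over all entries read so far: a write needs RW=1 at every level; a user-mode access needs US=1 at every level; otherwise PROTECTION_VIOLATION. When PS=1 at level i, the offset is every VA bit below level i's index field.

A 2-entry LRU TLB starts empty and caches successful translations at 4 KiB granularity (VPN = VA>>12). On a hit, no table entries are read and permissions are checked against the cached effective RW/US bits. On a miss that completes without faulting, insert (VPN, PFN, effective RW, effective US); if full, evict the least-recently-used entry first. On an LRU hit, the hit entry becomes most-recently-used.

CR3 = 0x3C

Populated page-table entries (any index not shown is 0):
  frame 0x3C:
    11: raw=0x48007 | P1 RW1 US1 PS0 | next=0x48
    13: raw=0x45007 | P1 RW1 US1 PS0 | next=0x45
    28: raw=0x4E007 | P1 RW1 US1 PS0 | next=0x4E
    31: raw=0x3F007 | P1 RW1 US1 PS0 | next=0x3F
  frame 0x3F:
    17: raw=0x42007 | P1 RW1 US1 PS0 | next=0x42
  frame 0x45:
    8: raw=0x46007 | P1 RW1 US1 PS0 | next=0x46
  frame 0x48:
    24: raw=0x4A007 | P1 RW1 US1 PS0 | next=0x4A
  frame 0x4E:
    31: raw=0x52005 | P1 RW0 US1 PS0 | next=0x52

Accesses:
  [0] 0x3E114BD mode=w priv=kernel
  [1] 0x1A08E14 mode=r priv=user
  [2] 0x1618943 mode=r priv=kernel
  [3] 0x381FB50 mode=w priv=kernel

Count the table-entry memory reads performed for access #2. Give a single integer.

Per-access translation:
#0 VA=0x3E114BD (w,kernel):
  lvl0: tbl 0x3C, slot 31 ⇒ 0x3F007 (P1/RW1/US1/PS0)
  lvl1: tbl 0x3F, slot 17 ⇒ 0x42007 (P1/RW1/US1/PS0)
  ⇒ phys 0x424BD  [2 reads]
#1 VA=0x1A08E14 (r,user):
  lvl0: tbl 0x3C, slot 13 ⇒ 0x45007 (P1/RW1/US1/PS0)
  lvl1: tbl 0x45, slot 8 ⇒ 0x46007 (P1/RW1/US1/PS0)
  ⇒ phys 0x46E14  [2 reads]
#2 VA=0x1618943 (r,kernel):
  lvl0: tbl 0x3C, slot 11 ⇒ 0x48007 (P1/RW1/US1/PS0)
  lvl1: tbl 0x48, slot 24 ⇒ 0x4A007 (P1/RW1/US1/PS0)
  ⇒ phys 0x4A943  [2 reads]
#3 VA=0x381FB50 (w,kernel):
  lvl0: tbl 0x3C, slot 28 ⇒ 0x4E007 (P1/RW1/US1/PS0)
  lvl1: tbl 0x4E, slot 31 ⇒ 0x52005 (P1/RW0/US1/PS0)
  ⇒ fault: PROTECTION_VIOLATION  — 2 lookups

Entries read for #2: 2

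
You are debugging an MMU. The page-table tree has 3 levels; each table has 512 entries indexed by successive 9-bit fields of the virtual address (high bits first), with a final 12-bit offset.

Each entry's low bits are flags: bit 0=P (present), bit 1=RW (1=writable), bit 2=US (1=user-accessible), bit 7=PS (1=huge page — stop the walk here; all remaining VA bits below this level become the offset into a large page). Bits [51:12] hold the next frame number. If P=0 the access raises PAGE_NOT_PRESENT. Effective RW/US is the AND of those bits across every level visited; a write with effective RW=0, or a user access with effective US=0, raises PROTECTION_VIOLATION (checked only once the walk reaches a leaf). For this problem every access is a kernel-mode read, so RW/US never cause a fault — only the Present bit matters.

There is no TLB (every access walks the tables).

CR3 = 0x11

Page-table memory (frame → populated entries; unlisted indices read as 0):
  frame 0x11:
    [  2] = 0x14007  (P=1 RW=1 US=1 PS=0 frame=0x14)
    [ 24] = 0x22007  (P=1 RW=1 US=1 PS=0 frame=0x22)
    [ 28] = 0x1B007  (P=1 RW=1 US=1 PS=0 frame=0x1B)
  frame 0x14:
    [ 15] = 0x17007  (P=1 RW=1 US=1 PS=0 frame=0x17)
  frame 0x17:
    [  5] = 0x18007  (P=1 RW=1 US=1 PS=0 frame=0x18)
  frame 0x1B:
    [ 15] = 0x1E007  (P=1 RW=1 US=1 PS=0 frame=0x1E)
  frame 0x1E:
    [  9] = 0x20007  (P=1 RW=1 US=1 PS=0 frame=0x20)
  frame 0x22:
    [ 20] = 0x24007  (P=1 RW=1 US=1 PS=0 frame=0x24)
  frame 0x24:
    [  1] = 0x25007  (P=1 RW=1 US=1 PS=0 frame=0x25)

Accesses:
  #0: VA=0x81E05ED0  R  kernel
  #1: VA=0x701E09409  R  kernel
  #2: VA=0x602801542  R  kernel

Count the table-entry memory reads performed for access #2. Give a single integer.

Walk each access:
#0 VA=0x81E05ED0 (r,kernel):
  L0 @0x11[2] → 0x14007  P=1,RW=1,US=1,PS=0
  L1 @0x14[15] → 0x17007  P=1,RW=1,US=1,PS=0
  L2 @0x17[5] → 0x18007  P=1,RW=1,US=1,PS=0
  ✓ 0x18ED0  — 3 lookups
#1 VA=0x701E09409 (r,kernel):
  L0 @0x11[28] → 0x1B007  P=1,RW=1,US=1,PS=0
  L1 @0x1B[15] → 0x1E007  P=1,RW=1,US=1,PS=0
  L2 @0x1E[9] → 0x20007  P=1,RW=1,US=1,PS=0
  ✓ 0x20409  — 3 lookups
#2 VA=0x602801542 (r,kernel):
  L0 @0x11[24] → 0x22007  P=1,RW=1,US=1,PS=0
  L1 @0x22[20] → 0x24007  P=1,RW=1,US=1,PS=0
  L2 @0x24[1] → 0x25007  P=1,RW=1,US=1,PS=0
  ✓ 0x25542  — 3 lookups

Entries read for #2: 3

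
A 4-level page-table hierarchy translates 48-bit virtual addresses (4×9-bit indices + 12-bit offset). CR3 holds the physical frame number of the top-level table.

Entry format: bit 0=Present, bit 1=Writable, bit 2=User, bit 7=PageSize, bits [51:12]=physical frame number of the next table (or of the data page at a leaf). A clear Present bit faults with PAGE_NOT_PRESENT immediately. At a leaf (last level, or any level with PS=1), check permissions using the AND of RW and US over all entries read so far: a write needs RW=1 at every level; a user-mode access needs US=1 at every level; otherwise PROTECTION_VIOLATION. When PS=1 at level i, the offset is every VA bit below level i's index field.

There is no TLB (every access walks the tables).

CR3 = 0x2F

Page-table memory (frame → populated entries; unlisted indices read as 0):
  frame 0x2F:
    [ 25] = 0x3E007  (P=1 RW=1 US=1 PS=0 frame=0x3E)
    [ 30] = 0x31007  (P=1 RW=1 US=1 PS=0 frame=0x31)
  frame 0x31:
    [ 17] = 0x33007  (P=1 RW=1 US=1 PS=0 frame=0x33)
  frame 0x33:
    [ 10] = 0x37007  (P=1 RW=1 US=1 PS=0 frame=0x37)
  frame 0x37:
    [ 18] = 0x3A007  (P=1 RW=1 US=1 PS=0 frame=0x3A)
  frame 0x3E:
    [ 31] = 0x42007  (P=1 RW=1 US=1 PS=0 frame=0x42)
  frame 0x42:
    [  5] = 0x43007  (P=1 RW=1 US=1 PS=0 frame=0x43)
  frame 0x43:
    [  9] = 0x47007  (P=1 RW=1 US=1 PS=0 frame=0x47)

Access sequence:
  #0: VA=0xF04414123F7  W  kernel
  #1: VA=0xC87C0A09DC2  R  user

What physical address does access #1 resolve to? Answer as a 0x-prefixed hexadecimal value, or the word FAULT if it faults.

Per-access translation:
#0 VA=0xF04414123F7 (w,kernel):
  L0: frame=0x2F idx=30 entry=0x31007 [P=1 RW=1 US=1 PS=0]
  L1: frame=0x31 idx=17 entry=0x33007 [P=1 RW=1 US=1 PS=0]
  L2: frame=0x33 idx=10 entry=0x37007 [P=1 RW=1 US=1 PS=0]
  L3: frame=0x37 idx=18 entry=0x3A007 [P=1 RW=1 US=1 PS=0]
  → PA=0x3A3F7  (4 entries read)
#1 VA=0xC87C0A09DC2 (r,user):
  L0: frame=0x2F idx=25 entry=0x3E007 [P=1 RW=1 US=1 PS=0]
  L1: frame=0x3E idx=31 entry=0x42007 [P=1 RW=1 US=1 PS=0]
  L2: frame=0x42 idx=5 entry=0x43007 [P=1 RW=1 US=1 PS=0]
  L3: frame=0x43 idx=9 entry=0x47007 [P=1 RW=1 US=1 PS=0]
  → PA=0x47DC2  (4 entries read)

Access #1 PA: 0x47DC2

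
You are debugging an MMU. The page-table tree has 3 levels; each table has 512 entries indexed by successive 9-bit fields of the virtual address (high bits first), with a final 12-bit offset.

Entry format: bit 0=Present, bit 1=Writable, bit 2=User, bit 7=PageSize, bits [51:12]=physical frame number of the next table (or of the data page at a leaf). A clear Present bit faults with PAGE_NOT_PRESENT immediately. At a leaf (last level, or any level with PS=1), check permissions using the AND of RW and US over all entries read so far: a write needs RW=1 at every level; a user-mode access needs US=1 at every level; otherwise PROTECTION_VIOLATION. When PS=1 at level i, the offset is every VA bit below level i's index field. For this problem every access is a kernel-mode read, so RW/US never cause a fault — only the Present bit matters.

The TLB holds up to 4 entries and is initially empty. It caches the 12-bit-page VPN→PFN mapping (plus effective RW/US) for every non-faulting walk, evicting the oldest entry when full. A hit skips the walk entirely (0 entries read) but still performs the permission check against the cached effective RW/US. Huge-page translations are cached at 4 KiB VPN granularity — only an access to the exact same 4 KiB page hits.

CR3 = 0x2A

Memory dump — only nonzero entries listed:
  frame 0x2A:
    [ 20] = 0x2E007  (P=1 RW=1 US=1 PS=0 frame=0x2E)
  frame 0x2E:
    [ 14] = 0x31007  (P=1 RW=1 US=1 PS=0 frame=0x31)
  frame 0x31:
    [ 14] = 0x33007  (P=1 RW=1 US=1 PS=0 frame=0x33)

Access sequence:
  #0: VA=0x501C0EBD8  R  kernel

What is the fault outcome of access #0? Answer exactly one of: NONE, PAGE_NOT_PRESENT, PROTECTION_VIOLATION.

Walk each access:
#0 VA=0x501C0EBD8 (r,kernel):
  [0] read 0x2A idx=20: raw=0x2E007 flags P=1 W=1 U=1 S=0
  [1] read 0x2E idx=14: raw=0x31007 flags P=1 W=1 U=1 S=0
  [2] read 0x31 idx=14: raw=0x33007 flags P=1 W=1 U=1 S=0
  ✓ 0x33BD8  — 3 lookups

Access #0 fault: NONE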